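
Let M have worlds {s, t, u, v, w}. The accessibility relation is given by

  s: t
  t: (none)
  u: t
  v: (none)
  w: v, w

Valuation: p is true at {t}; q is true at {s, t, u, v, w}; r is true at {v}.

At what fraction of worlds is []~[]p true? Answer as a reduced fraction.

2/5

s: successors {t}; ~[]p there: t:F. ✗
t: no successors, so []~[]p holds vacuously. ✓
u: successors {t}; ~[]p there: t:F. ✗
v: no successors, so []~[]p holds vacuously. ✓
w: successors {v, w}; ~[]p there: v:F, w:T. ✗
That's 2 of 5 worlds, so 2/5.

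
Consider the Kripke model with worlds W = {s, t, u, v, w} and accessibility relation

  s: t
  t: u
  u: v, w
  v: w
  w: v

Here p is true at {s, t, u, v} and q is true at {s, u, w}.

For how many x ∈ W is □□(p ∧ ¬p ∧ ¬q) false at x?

s: successors {t}; □(p ∧ ¬p ∧ ¬q) there: t:F. ✗
t: successors {u}; □(p ∧ ¬p ∧ ¬q) there: u:F. ✗
u: successors {v, w}; □(p ∧ ¬p ∧ ¬q) there: v:F, w:F. ✗
v: successors {w}; □(p ∧ ¬p ∧ ¬q) there: w:F. ✗
w: successors {v}; □(p ∧ ¬p ∧ ¬q) there: v:F. ✗
Satisfying worlds: ∅.
So □□(p ∧ ¬p ∧ ¬q) fails at the other 5 worlds.

5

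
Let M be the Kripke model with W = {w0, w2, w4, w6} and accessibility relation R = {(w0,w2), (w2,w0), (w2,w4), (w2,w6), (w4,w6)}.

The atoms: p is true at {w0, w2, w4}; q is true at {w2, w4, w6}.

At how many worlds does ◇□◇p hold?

w0: successors {w2}; □◇p there: w2:F. ✗
w2: successors {w0, w4, w6}; □◇p there: w0:T, w4:F, w6:T. ✓
w4: successors {w6}; □◇p there: w6:T. ✓
w6: no successors, so ◇□◇p fails. ✗
Satisfying worlds: {w2, w4}.

2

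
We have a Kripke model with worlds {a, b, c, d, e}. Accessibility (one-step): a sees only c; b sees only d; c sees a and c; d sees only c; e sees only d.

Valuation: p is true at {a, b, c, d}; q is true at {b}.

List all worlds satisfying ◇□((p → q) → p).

{a, b, c, d, e}

a: successors {c}; □((p → q) → p) there: c:T. ✓
b: successors {d}; □((p → q) → p) there: d:T. ✓
c: successors {a, c}; □((p → q) → p) there: a:T, c:T. ✓
d: successors {c}; □((p → q) → p) there: c:T. ✓
e: successors {d}; □((p → q) → p) there: d:T. ✓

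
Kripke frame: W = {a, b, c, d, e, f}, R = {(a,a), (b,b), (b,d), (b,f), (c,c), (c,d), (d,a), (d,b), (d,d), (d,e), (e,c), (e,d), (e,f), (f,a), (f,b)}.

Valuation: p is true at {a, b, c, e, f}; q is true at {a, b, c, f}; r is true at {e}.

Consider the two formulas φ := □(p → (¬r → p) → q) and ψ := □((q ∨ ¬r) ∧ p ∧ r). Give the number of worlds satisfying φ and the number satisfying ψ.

5 and 0

For □(p → (¬r → p) → q):
a: successors {a}; p → (¬r → p) → q there: a:T. ✓
b: successors {b, d, f}; p → (¬r → p) → q there: b:T, d:T, f:T. ✓
c: successors {c, d}; p → (¬r → p) → q there: c:T, d:T. ✓
d: successors {a, b, d, e}; p → (¬r → p) → q there: a:T, b:T, d:T, e:F. ✗
e: successors {c, d, f}; p → (¬r → p) → q there: c:T, d:T, f:T. ✓
f: successors {a, b}; p → (¬r → p) → q there: a:T, b:T. ✓
— 5 worlds.
For □((q ∨ ¬r) ∧ p ∧ r):
a: successors {a}; (q ∨ ¬r) ∧ p ∧ r there: a:F. ✗
b: successors {b, d, f}; (q ∨ ¬r) ∧ p ∧ r there: b:F, d:F, f:F. ✗
c: successors {c, d}; (q ∨ ¬r) ∧ p ∧ r there: c:F, d:F. ✗
d: successors {a, b, d, e}; (q ∨ ¬r) ∧ p ∧ r there: a:F, b:F, d:F, e:F. ✗
e: successors {c, d, f}; (q ∨ ¬r) ∧ p ∧ r there: c:F, d:F, f:F. ✗
f: successors {a, b}; (q ∨ ¬r) ∧ p ∧ r there: a:F, b:F. ✗
— 0 worlds.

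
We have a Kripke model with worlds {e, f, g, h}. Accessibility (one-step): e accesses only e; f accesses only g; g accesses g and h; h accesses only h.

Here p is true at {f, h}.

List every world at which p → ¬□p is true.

{e, f, g}

e: p is F, ¬□p is T. ✓
f: p is T, ¬□p is T. ✓
g: p is F, ¬□p is T. ✓
h: p is T, ¬□p is F. ✗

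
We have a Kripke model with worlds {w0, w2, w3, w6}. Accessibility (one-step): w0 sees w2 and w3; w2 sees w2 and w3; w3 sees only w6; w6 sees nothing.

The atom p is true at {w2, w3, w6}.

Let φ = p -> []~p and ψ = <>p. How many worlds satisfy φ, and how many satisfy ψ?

2 and 3

For p -> []~p:
w0: p is F, []~p is F. ✓
w2: p is T, []~p is F. ✗
w3: p is T, []~p is F. ✗
w6: p is T, []~p is T. ✓
— 2 worlds.
For <>p:
w0: successors {w2, w3}; p there: w2:T, w3:T. ✓
w2: successors {w2, w3}; p there: w2:T, w3:T. ✓
w3: successors {w6}; p there: w6:T. ✓
w6: no successors, so <>p fails. ✗
— 3 worlds.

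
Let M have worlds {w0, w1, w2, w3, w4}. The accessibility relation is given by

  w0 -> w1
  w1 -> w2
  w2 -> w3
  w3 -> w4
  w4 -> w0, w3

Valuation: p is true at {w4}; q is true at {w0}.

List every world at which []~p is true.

{w0, w1, w2, w4}

w0: successors {w1}; ~p there: w1:T. ✓
w1: successors {w2}; ~p there: w2:T. ✓
w2: successors {w3}; ~p there: w3:T. ✓
w3: successors {w4}; ~p there: w4:F. ✗
w4: successors {w0, w3}; ~p there: w0:T, w3:T. ✓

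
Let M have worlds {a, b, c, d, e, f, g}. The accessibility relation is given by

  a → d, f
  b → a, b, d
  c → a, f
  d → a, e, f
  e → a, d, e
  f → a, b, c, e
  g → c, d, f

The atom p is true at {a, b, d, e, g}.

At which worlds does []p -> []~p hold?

a: []p is F, []~p is F. ✓
b: []p is T, []~p is F. ✗
c: []p is F, []~p is F. ✓
d: []p is F, []~p is F. ✓
e: []p is T, []~p is F. ✗
f: []p is F, []~p is F. ✓
g: []p is F, []~p is F. ✓

{a, c, d, f, g}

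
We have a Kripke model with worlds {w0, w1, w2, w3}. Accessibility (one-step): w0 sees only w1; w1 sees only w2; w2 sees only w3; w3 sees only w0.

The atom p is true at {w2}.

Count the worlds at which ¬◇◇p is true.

3

w0: ◇◇p is T. ✗
w1: ◇◇p is F. ✓
w2: ◇◇p is F. ✓
w3: ◇◇p is F. ✓
Satisfying worlds: {w1, w2, w3}.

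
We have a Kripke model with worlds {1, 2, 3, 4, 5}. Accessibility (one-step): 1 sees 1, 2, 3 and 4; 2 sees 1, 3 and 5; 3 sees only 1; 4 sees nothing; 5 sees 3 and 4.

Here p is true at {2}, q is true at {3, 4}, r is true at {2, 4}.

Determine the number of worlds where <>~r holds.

4

1: successors {1, 2, 3, 4}; ~r there: 1:T, 2:F, 3:T, 4:F. ✓
2: successors {1, 3, 5}; ~r there: 1:T, 3:T, 5:T. ✓
3: successors {1}; ~r there: 1:T. ✓
4: no successors, so <>~r fails. ✗
5: successors {3, 4}; ~r there: 3:T, 4:F. ✓
Satisfying worlds: {1, 2, 3, 5}.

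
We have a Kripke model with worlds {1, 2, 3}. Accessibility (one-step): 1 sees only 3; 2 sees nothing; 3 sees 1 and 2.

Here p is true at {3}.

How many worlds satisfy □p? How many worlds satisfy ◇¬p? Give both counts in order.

2 and 1

For □p:
1: successors {3}; p there: 3:T. ✓
2: no successors, so □p holds vacuously. ✓
3: successors {1, 2}; p there: 1:F, 2:F. ✗
— 2 worlds.
For ◇¬p:
1: successors {3}; ¬p there: 3:F. ✗
2: no successors, so ◇¬p fails. ✗
3: successors {1, 2}; ¬p there: 1:T, 2:T. ✓
— 1 world.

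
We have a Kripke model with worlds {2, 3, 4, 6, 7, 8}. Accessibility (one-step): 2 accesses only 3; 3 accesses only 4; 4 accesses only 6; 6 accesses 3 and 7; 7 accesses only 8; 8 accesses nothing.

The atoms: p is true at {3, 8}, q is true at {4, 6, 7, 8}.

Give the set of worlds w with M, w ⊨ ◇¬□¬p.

{4, 6}

2: successors {3}; ¬□¬p there: 3:F. ✗
3: successors {4}; ¬□¬p there: 4:F. ✗
4: successors {6}; ¬□¬p there: 6:T. ✓
6: successors {3, 7}; ¬□¬p there: 3:F, 7:T. ✓
7: successors {8}; ¬□¬p there: 8:F. ✗
8: no successors, so ◇¬□¬p fails. ✗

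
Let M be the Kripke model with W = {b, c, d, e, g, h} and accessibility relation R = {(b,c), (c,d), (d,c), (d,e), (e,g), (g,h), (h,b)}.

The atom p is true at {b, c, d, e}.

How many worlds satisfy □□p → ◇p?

5

b: □□p is T, ◇p is T. ✓
c: □□p is T, ◇p is T. ✓
d: □□p is F, ◇p is T. ✓
e: □□p is F, ◇p is F. ✓
g: □□p is T, ◇p is F. ✗
h: □□p is T, ◇p is T. ✓
Satisfying worlds: {b, c, d, e, h}.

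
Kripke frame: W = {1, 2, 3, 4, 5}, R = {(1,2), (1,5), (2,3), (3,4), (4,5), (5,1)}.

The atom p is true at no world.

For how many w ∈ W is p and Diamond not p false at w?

5

1: p is F, Diamond not p is T. ✗
2: p is F, Diamond not p is T. ✗
3: p is F, Diamond not p is T. ✗
4: p is F, Diamond not p is T. ✗
5: p is F, Diamond not p is T. ✗
Satisfying worlds: ∅.
So p and Diamond not p fails at the other 5 worlds.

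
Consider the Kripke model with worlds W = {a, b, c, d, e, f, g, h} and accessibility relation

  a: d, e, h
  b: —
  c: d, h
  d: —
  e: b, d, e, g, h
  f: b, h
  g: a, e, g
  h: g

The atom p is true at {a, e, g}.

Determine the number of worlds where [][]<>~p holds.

a: successors {d, e, h}; []<>~p there: d:T, e:F, h:F. ✗
b: no successors, so [][]<>~p holds vacuously. ✓
c: successors {d, h}; []<>~p there: d:T, h:F. ✗
d: no successors, so [][]<>~p holds vacuously. ✓
e: successors {b, d, e, g, h}; []<>~p there: b:T, d:T, e:F, g:F, h:F. ✗
f: successors {b, h}; []<>~p there: b:T, h:F. ✗
g: successors {a, e, g}; []<>~p there: a:F, e:F, g:F. ✗
h: successors {g}; []<>~p there: g:F. ✗
Satisfying worlds: {b, d}.

2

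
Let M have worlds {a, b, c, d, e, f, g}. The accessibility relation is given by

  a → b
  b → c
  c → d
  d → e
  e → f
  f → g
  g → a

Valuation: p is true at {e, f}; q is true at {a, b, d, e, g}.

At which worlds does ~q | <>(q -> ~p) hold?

a: ~q is F, <>(q -> ~p) is T. ✓
b: ~q is F, <>(q -> ~p) is T. ✓
c: ~q is T, <>(q -> ~p) is T. ✓
d: ~q is F, <>(q -> ~p) is F. ✗
e: ~q is F, <>(q -> ~p) is T. ✓
f: ~q is T, <>(q -> ~p) is T. ✓
g: ~q is F, <>(q -> ~p) is T. ✓

{a, b, c, e, f, g}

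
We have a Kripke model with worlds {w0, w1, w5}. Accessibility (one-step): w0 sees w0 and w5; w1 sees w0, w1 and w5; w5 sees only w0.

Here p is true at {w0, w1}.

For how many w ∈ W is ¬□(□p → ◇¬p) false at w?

w0: □(□p → ◇¬p) is F. ✓
w1: □(□p → ◇¬p) is F. ✓
w5: □(□p → ◇¬p) is T. ✗
Satisfying worlds: {w0, w1}.
So ¬□(□p → ◇¬p) fails at the other 1 world.

1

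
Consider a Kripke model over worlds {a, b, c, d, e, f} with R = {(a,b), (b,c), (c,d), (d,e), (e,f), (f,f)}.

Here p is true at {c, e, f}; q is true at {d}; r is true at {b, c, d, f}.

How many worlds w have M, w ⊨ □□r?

5

a: successors {b}; □r there: b:T. ✓
b: successors {c}; □r there: c:T. ✓
c: successors {d}; □r there: d:F. ✗
d: successors {e}; □r there: e:T. ✓
e: successors {f}; □r there: f:T. ✓
f: successors {f}; □r there: f:T. ✓
Satisfying worlds: {a, b, d, e, f}.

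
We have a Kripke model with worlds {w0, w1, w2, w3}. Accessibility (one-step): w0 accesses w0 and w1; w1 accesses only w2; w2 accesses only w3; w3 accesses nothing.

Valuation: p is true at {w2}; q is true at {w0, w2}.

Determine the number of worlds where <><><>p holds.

w0: successors {w0, w1}; <><>p there: w0:T, w1:F. ✓
w1: successors {w2}; <><>p there: w2:F. ✗
w2: successors {w3}; <><>p there: w3:F. ✗
w3: no successors, so <><><>p fails. ✗
Satisfying worlds: {w0}.

1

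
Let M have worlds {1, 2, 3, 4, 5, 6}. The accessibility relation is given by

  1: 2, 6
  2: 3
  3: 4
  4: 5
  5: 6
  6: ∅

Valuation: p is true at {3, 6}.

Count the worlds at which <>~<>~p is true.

1: successors {2, 6}; ~<>~p there: 2:T, 6:T. ✓
2: successors {3}; ~<>~p there: 3:F. ✗
3: successors {4}; ~<>~p there: 4:F. ✗
4: successors {5}; ~<>~p there: 5:T. ✓
5: successors {6}; ~<>~p there: 6:T. ✓
6: no successors, so <>~<>~p fails. ✗
Satisfying worlds: {1, 4, 5}.

3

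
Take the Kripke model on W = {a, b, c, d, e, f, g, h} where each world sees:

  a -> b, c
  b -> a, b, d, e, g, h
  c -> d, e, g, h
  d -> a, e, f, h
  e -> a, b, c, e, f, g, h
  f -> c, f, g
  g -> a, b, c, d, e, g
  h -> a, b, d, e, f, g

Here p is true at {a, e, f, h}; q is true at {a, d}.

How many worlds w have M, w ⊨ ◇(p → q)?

8

a: successors {b, c}; p → q there: b:T, c:T. ✓
b: successors {a, b, d, e, g, h}; p → q there: a:T, b:T, d:T, e:F, g:T, h:F. ✓
c: successors {d, e, g, h}; p → q there: d:T, e:F, g:T, h:F. ✓
d: successors {a, e, f, h}; p → q there: a:T, e:F, f:F, h:F. ✓
e: successors {a, b, c, e, f, g, h}; p → q there: a:T, b:T, c:T, e:F, f:F, g:T, h:F. ✓
f: successors {c, f, g}; p → q there: c:T, f:F, g:T. ✓
g: successors {a, b, c, d, e, g}; p → q there: a:T, b:T, c:T, d:T, e:F, g:T. ✓
h: successors {a, b, d, e, f, g}; p → q there: a:T, b:T, d:T, e:F, f:F, g:T. ✓
Satisfying worlds: {a, b, c, d, e, f, g, h}.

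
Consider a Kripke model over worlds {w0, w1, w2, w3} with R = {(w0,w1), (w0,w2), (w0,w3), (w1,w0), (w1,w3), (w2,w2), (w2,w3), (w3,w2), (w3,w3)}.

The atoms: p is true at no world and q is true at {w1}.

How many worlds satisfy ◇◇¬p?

4

w0: successors {w1, w2, w3}; ◇¬p there: w1:T, w2:T, w3:T. ✓
w1: successors {w0, w3}; ◇¬p there: w0:T, w3:T. ✓
w2: successors {w2, w3}; ◇¬p there: w2:T, w3:T. ✓
w3: successors {w2, w3}; ◇¬p there: w2:T, w3:T. ✓
Satisfying worlds: {w0, w1, w2, w3}.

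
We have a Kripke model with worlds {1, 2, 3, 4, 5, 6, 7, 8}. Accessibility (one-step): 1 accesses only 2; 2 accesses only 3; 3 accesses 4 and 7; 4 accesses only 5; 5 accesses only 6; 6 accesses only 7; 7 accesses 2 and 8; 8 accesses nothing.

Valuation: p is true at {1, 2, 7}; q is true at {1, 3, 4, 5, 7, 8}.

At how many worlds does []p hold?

3

1: successors {2}; p there: 2:T. ✓
2: successors {3}; p there: 3:F. ✗
3: successors {4, 7}; p there: 4:F, 7:T. ✗
4: successors {5}; p there: 5:F. ✗
5: successors {6}; p there: 6:F. ✗
6: successors {7}; p there: 7:T. ✓
7: successors {2, 8}; p there: 2:T, 8:F. ✗
8: no successors, so []p holds vacuously. ✓
Satisfying worlds: {1, 6, 8}.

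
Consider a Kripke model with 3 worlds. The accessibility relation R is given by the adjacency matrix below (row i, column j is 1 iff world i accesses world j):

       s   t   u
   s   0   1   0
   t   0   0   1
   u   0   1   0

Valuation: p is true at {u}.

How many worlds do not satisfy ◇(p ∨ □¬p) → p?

s: ◇(p ∨ □¬p) is F, p is F. ✓
t: ◇(p ∨ □¬p) is T, p is F. ✗
u: ◇(p ∨ □¬p) is F, p is T. ✓
Satisfying worlds: {s, u}.
So ◇(p ∨ □¬p) → p fails at the other 1 world.

1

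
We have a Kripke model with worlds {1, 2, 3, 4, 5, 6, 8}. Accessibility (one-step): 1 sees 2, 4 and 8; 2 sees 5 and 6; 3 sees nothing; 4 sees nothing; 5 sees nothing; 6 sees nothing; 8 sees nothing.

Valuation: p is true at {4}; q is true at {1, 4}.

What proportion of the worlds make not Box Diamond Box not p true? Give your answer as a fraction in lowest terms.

1: Box Diamond Box not p is F. ✓
2: Box Diamond Box not p is F. ✓
3: Box Diamond Box not p is T. ✗
4: Box Diamond Box not p is T. ✗
5: Box Diamond Box not p is T. ✗
6: Box Diamond Box not p is T. ✗
8: Box Diamond Box not p is T. ✗
That's 2 of 7 worlds, so 2/7.

2/7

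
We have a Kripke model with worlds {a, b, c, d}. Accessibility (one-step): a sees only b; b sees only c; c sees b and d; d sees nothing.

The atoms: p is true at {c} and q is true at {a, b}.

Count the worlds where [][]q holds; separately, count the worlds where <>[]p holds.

For [][]q:
a: successors {b}; []q there: b:F. ✗
b: successors {c}; []q there: c:F. ✗
c: successors {b, d}; []q there: b:F, d:T. ✗
d: no successors, so [][]q holds vacuously. ✓
— 1 world.
For <>[]p:
a: successors {b}; []p there: b:T. ✓
b: successors {c}; []p there: c:F. ✗
c: successors {b, d}; []p there: b:T, d:T. ✓
d: no successors, so <>[]p fails. ✗
— 2 worlds.

1 and 2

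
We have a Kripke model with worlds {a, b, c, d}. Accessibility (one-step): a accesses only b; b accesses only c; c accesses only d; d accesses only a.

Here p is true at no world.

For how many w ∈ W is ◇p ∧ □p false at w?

a: ◇p is F, □p is F. ✗
b: ◇p is F, □p is F. ✗
c: ◇p is F, □p is F. ✗
d: ◇p is F, □p is F. ✗
Satisfying worlds: ∅.
So ◇p ∧ □p fails at the other 4 worlds.

4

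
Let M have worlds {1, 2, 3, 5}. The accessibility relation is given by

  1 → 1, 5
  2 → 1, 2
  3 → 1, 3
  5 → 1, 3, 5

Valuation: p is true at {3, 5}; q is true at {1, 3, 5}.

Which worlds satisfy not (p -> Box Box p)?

{3, 5}

1: p -> Box Box p is T. ✗
2: p -> Box Box p is T. ✗
3: p -> Box Box p is F. ✓
5: p -> Box Box p is F. ✓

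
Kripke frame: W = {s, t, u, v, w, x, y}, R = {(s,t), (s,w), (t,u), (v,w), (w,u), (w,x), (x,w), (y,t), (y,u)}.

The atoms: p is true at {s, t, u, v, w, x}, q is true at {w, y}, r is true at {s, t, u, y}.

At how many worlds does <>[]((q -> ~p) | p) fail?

s: successors {t, w}; []((q -> ~p) | p) there: t:T, w:T. ✓
t: successors {u}; []((q -> ~p) | p) there: u:T. ✓
u: no successors, so <>[]((q -> ~p) | p) fails. ✗
v: successors {w}; []((q -> ~p) | p) there: w:T. ✓
w: successors {u, x}; []((q -> ~p) | p) there: u:T, x:T. ✓
x: successors {w}; []((q -> ~p) | p) there: w:T. ✓
y: successors {t, u}; []((q -> ~p) | p) there: t:T, u:T. ✓
Satisfying worlds: {s, t, v, w, x, y}.
So <>[]((q -> ~p) | p) fails at the other 1 world.

1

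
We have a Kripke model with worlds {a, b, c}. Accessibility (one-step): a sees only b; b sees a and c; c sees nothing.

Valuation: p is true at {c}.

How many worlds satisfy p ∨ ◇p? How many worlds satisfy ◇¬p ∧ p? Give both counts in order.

2 and 0

For p ∨ ◇p:
a: p is F, ◇p is F. ✗
b: p is F, ◇p is T. ✓
c: p is T, ◇p is F. ✓
— 2 worlds.
For ◇¬p ∧ p:
a: ◇¬p is T, p is F. ✗
b: ◇¬p is T, p is F. ✗
c: ◇¬p is F, p is T. ✗
— 0 worlds.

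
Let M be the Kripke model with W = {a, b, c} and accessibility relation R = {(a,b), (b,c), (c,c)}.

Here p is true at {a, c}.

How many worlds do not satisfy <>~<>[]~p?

0

a: successors {b}; ~<>[]~p there: b:T. ✓
b: successors {c}; ~<>[]~p there: c:T. ✓
c: successors {c}; ~<>[]~p there: c:T. ✓
Satisfying worlds: {a, b, c}.
So <>~<>[]~p fails at the other 0 worlds.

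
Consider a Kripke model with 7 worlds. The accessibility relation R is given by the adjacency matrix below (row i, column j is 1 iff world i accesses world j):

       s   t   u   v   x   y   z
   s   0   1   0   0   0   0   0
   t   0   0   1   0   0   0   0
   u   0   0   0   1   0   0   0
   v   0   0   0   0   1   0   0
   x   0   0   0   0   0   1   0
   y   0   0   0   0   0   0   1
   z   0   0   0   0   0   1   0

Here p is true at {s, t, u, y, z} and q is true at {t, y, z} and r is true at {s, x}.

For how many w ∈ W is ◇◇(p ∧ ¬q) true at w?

s: successors {t}; ◇(p ∧ ¬q) there: t:T. ✓
t: successors {u}; ◇(p ∧ ¬q) there: u:F. ✗
u: successors {v}; ◇(p ∧ ¬q) there: v:F. ✗
v: successors {x}; ◇(p ∧ ¬q) there: x:F. ✗
x: successors {y}; ◇(p ∧ ¬q) there: y:F. ✗
y: successors {z}; ◇(p ∧ ¬q) there: z:F. ✗
z: successors {y}; ◇(p ∧ ¬q) there: y:F. ✗
Satisfying worlds: {s}.

1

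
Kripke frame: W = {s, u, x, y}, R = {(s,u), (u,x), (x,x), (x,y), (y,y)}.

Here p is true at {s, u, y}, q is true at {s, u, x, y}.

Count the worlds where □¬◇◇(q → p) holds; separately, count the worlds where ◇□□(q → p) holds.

For □¬◇◇(q → p):
s: successors {u}; ¬◇◇(q → p) there: u:F. ✗
u: successors {x}; ¬◇◇(q → p) there: x:F. ✗
x: successors {x, y}; ¬◇◇(q → p) there: x:F, y:F. ✗
y: successors {y}; ¬◇◇(q → p) there: y:F. ✗
— 0 worlds.
For ◇□□(q → p):
s: successors {u}; □□(q → p) there: u:F. ✗
u: successors {x}; □□(q → p) there: x:F. ✗
x: successors {x, y}; □□(q → p) there: x:F, y:T. ✓
y: successors {y}; □□(q → p) there: y:T. ✓
— 2 worlds.

0 and 2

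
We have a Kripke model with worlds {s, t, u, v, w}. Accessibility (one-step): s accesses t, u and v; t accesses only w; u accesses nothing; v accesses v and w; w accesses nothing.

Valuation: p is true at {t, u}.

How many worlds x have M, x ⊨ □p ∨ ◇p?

3

s: □p is F, ◇p is T. ✓
t: □p is F, ◇p is F. ✗
u: □p is T, ◇p is F. ✓
v: □p is F, ◇p is F. ✗
w: □p is T, ◇p is F. ✓
Satisfying worlds: {s, u, w}.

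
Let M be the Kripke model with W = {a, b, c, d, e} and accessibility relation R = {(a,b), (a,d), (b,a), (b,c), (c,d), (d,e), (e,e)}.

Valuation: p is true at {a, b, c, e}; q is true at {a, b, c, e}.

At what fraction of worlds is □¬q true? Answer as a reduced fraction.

1/5

a: successors {b, d}; ¬q there: b:F, d:T. ✗
b: successors {a, c}; ¬q there: a:F, c:F. ✗
c: successors {d}; ¬q there: d:T. ✓
d: successors {e}; ¬q there: e:F. ✗
e: successors {e}; ¬q there: e:F. ✗
That's 1 of 5 worlds, so 1/5.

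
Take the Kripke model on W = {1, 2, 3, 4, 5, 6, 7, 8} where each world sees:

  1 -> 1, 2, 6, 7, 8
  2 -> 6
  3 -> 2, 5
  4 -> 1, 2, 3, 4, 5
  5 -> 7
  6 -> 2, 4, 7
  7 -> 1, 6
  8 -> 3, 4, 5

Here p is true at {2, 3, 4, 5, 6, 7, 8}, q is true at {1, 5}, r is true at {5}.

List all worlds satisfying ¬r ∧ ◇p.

{1, 2, 3, 4, 6, 7, 8}

1: ¬r is T, ◇p is T. ✓
2: ¬r is T, ◇p is T. ✓
3: ¬r is T, ◇p is T. ✓
4: ¬r is T, ◇p is T. ✓
5: ¬r is F, ◇p is T. ✗
6: ¬r is T, ◇p is T. ✓
7: ¬r is T, ◇p is T. ✓
8: ¬r is T, ◇p is T. ✓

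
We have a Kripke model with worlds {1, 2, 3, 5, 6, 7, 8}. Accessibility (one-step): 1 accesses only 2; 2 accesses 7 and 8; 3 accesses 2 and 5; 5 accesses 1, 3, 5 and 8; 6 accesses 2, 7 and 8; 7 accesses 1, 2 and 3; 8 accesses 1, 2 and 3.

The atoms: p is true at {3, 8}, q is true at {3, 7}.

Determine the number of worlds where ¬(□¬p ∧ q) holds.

6

1: □¬p ∧ q is F. ✓
2: □¬p ∧ q is F. ✓
3: □¬p ∧ q is T. ✗
5: □¬p ∧ q is F. ✓
6: □¬p ∧ q is F. ✓
7: □¬p ∧ q is F. ✓
8: □¬p ∧ q is F. ✓
Satisfying worlds: {1, 2, 5, 6, 7, 8}.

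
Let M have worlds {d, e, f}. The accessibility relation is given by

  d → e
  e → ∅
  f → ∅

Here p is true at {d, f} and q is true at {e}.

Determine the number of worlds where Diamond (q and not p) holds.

d: successors {e}; q and not p there: e:T. ✓
e: no successors, so Diamond (q and not p) fails. ✗
f: no successors, so Diamond (q and not p) fails. ✗
Satisfying worlds: {d}.

1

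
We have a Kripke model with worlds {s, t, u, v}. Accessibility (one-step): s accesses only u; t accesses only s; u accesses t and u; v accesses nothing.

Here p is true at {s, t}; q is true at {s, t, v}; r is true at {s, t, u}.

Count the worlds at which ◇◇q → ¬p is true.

s: ◇◇q is T, ¬p is F. ✗
t: ◇◇q is F, ¬p is F. ✓
u: ◇◇q is T, ¬p is T. ✓
v: ◇◇q is F, ¬p is T. ✓
Satisfying worlds: {t, u, v}.

3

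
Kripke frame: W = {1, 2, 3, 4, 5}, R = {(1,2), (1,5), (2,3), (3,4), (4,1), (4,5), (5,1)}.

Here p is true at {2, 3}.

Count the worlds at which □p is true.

1: successors {2, 5}; p there: 2:T, 5:F. ✗
2: successors {3}; p there: 3:T. ✓
3: successors {4}; p there: 4:F. ✗
4: successors {1, 5}; p there: 1:F, 5:F. ✗
5: successors {1}; p there: 1:F. ✗
Satisfying worlds: {2}.

1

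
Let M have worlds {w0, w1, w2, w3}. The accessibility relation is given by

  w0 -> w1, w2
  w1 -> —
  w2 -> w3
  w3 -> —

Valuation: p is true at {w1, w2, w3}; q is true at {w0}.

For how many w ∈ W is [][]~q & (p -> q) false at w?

w0: [][]~q is T, p -> q is T. ✓
w1: [][]~q is T, p -> q is F. ✗
w2: [][]~q is T, p -> q is F. ✗
w3: [][]~q is T, p -> q is F. ✗
Satisfying worlds: {w0}.
So [][]~q & (p -> q) fails at the other 3 worlds.

3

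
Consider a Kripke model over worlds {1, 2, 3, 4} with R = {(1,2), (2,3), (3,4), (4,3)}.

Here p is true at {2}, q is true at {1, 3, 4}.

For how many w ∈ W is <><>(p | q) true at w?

4

1: successors {2}; <>(p | q) there: 2:T. ✓
2: successors {3}; <>(p | q) there: 3:T. ✓
3: successors {4}; <>(p | q) there: 4:T. ✓
4: successors {3}; <>(p | q) there: 3:T. ✓
Satisfying worlds: {1, 2, 3, 4}.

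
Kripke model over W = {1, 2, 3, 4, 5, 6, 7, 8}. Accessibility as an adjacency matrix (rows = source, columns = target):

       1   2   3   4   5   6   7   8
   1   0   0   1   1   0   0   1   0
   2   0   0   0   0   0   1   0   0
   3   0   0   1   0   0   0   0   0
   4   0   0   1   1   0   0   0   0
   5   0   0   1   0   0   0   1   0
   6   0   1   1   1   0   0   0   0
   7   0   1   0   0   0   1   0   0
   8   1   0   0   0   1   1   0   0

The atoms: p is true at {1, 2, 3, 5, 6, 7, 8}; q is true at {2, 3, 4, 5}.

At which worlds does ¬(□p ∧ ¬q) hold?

{1, 2, 3, 4, 5, 6}

1: □p ∧ ¬q is F. ✓
2: □p ∧ ¬q is F. ✓
3: □p ∧ ¬q is F. ✓
4: □p ∧ ¬q is F. ✓
5: □p ∧ ¬q is F. ✓
6: □p ∧ ¬q is F. ✓
7: □p ∧ ¬q is T. ✗
8: □p ∧ ¬q is T. ✗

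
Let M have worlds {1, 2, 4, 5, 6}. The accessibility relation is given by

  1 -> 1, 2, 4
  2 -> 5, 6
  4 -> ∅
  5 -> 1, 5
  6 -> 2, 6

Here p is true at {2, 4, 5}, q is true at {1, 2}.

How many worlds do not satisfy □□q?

4

1: successors {1, 2, 4}; □q there: 1:F, 2:F, 4:T. ✗
2: successors {5, 6}; □q there: 5:F, 6:F. ✗
4: no successors, so □□q holds vacuously. ✓
5: successors {1, 5}; □q there: 1:F, 5:F. ✗
6: successors {2, 6}; □q there: 2:F, 6:F. ✗
Satisfying worlds: {4}.
So □□q fails at the other 4 worlds.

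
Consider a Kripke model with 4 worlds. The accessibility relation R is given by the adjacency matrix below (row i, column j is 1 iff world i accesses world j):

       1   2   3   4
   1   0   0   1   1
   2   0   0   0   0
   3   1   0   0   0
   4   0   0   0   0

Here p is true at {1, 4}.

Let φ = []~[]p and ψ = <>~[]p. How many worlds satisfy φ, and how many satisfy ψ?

For []~[]p:
1: successors {3, 4}; ~[]p there: 3:F, 4:F. ✗
2: no successors, so []~[]p holds vacuously. ✓
3: successors {1}; ~[]p there: 1:T. ✓
4: no successors, so []~[]p holds vacuously. ✓
— 3 worlds.
For <>~[]p:
1: successors {3, 4}; ~[]p there: 3:F, 4:F. ✗
2: no successors, so <>~[]p fails. ✗
3: successors {1}; ~[]p there: 1:T. ✓
4: no successors, so <>~[]p fails. ✗
— 1 world.

3 and 1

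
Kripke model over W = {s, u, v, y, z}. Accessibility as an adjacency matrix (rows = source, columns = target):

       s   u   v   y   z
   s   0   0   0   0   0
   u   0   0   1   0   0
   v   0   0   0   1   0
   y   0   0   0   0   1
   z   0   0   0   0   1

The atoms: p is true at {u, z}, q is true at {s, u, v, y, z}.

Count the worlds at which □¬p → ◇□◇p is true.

4

s: □¬p is T, ◇□◇p is F. ✗
u: □¬p is T, ◇□◇p is T. ✓
v: □¬p is T, ◇□◇p is T. ✓
y: □¬p is F, ◇□◇p is T. ✓
z: □¬p is F, ◇□◇p is T. ✓
Satisfying worlds: {u, v, y, z}.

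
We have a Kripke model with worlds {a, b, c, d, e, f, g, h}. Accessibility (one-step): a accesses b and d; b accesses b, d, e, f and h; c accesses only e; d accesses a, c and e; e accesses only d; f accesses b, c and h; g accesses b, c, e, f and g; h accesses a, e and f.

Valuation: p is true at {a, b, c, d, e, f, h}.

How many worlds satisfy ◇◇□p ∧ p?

a: ◇◇□p is T, p is T. ✓
b: ◇◇□p is T, p is T. ✓
c: ◇◇□p is T, p is T. ✓
d: ◇◇□p is T, p is T. ✓
e: ◇◇□p is T, p is T. ✓
f: ◇◇□p is T, p is T. ✓
g: ◇◇□p is T, p is F. ✗
h: ◇◇□p is T, p is T. ✓
Satisfying worlds: {a, b, c, d, e, f, h}.

7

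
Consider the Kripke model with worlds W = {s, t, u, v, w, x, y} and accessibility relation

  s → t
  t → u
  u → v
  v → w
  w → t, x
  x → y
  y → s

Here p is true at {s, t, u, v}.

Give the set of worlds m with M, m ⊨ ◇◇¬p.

{u, v, w}

s: successors {t}; ◇¬p there: t:F. ✗
t: successors {u}; ◇¬p there: u:F. ✗
u: successors {v}; ◇¬p there: v:T. ✓
v: successors {w}; ◇¬p there: w:T. ✓
w: successors {t, x}; ◇¬p there: t:F, x:T. ✓
x: successors {y}; ◇¬p there: y:F. ✗
y: successors {s}; ◇¬p there: s:F. ✗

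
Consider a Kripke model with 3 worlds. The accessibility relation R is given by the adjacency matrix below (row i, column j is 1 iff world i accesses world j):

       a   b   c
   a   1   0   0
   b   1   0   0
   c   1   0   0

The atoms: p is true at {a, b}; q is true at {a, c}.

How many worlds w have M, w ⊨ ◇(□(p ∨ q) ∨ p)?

3

a: successors {a}; □(p ∨ q) ∨ p there: a:T. ✓
b: successors {a}; □(p ∨ q) ∨ p there: a:T. ✓
c: successors {a}; □(p ∨ q) ∨ p there: a:T. ✓
Satisfying worlds: {a, b, c}.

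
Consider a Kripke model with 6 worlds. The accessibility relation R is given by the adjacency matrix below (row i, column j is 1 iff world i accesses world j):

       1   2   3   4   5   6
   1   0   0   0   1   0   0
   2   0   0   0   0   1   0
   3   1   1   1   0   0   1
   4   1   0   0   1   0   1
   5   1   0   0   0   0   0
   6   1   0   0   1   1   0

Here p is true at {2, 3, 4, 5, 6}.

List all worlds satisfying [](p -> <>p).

1: successors {4}; p -> <>p there: 4:T. ✓
2: successors {5}; p -> <>p there: 5:F. ✗
3: successors {1, 2, 3, 6}; p -> <>p there: 1:T, 2:T, 3:T, 6:T. ✓
4: successors {1, 4, 6}; p -> <>p there: 1:T, 4:T, 6:T. ✓
5: successors {1}; p -> <>p there: 1:T. ✓
6: successors {1, 4, 5}; p -> <>p there: 1:T, 4:T, 5:F. ✗

{1, 3, 4, 5}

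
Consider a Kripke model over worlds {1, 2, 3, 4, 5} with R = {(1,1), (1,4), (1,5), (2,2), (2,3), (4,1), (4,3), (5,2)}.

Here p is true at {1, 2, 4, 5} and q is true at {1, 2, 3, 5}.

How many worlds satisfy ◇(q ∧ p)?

4

1: successors {1, 4, 5}; q ∧ p there: 1:T, 4:F, 5:T. ✓
2: successors {2, 3}; q ∧ p there: 2:T, 3:F. ✓
3: no successors, so ◇(q ∧ p) fails. ✗
4: successors {1, 3}; q ∧ p there: 1:T, 3:F. ✓
5: successors {2}; q ∧ p there: 2:T. ✓
Satisfying worlds: {1, 2, 4, 5}.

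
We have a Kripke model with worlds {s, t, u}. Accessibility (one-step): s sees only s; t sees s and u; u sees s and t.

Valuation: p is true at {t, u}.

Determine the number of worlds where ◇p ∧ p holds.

s: ◇p is F, p is F. ✗
t: ◇p is T, p is T. ✓
u: ◇p is T, p is T. ✓
Satisfying worlds: {t, u}.

2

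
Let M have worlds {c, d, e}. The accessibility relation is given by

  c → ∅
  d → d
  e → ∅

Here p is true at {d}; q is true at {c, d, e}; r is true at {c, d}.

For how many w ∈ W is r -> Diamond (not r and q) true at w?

c: r is T, Diamond (not r and q) is F. ✗
d: r is T, Diamond (not r and q) is F. ✗
e: r is F, Diamond (not r and q) is F. ✓
Satisfying worlds: {e}.

1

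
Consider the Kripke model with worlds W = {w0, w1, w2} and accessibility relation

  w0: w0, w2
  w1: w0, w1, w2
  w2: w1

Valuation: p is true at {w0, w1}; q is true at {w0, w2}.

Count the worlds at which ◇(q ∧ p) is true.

w0: successors {w0, w2}; q ∧ p there: w0:T, w2:F. ✓
w1: successors {w0, w1, w2}; q ∧ p there: w0:T, w1:F, w2:F. ✓
w2: successors {w1}; q ∧ p there: w1:F. ✗
Satisfying worlds: {w0, w1}.

2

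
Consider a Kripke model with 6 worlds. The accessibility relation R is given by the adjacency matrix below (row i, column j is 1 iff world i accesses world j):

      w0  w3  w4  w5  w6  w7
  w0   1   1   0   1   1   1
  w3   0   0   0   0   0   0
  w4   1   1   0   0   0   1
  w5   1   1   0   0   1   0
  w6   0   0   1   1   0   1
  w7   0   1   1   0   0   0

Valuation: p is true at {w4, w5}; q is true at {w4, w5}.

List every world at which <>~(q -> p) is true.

∅

w0: successors {w0, w3, w5, w6, w7}; ~(q -> p) there: w0:F, w3:F, w5:F, w6:F, w7:F. ✗
w3: no successors, so <>~(q -> p) fails. ✗
w4: successors {w0, w3, w7}; ~(q -> p) there: w0:F, w3:F, w7:F. ✗
w5: successors {w0, w3, w6}; ~(q -> p) there: w0:F, w3:F, w6:F. ✗
w6: successors {w4, w5, w7}; ~(q -> p) there: w4:F, w5:F, w7:F. ✗
w7: successors {w3, w4}; ~(q -> p) there: w3:F, w4:F. ✗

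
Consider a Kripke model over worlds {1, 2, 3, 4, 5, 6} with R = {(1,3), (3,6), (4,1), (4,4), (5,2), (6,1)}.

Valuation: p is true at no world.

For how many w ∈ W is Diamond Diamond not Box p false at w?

2

1: successors {3}; Diamond not Box p there: 3:T. ✓
2: no successors, so Diamond Diamond not Box p fails. ✗
3: successors {6}; Diamond not Box p there: 6:T. ✓
4: successors {1, 4}; Diamond not Box p there: 1:T, 4:T. ✓
5: successors {2}; Diamond not Box p there: 2:F. ✗
6: successors {1}; Diamond not Box p there: 1:T. ✓
Satisfying worlds: {1, 3, 4, 6}.
So Diamond Diamond not Box p fails at the other 2 worlds.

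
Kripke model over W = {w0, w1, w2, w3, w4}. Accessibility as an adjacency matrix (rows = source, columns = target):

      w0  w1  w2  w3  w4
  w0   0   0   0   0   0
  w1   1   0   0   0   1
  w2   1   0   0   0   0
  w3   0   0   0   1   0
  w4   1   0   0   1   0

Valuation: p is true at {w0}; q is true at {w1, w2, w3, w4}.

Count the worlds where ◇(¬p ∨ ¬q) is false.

w0: no successors, so ◇(¬p ∨ ¬q) fails. ✗
w1: successors {w0, w4}; ¬p ∨ ¬q there: w0:T, w4:T. ✓
w2: successors {w0}; ¬p ∨ ¬q there: w0:T. ✓
w3: successors {w3}; ¬p ∨ ¬q there: w3:T. ✓
w4: successors {w0, w3}; ¬p ∨ ¬q there: w0:T, w3:T. ✓
Satisfying worlds: {w1, w2, w3, w4}.
So ◇(¬p ∨ ¬q) fails at the other 1 world.

1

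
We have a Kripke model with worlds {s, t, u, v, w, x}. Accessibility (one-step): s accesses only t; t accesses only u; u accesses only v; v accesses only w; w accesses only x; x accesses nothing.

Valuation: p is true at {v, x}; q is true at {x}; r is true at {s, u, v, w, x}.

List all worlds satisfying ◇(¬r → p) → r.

s: ◇(¬r → p) is F, r is T. ✓
t: ◇(¬r → p) is T, r is F. ✗
u: ◇(¬r → p) is T, r is T. ✓
v: ◇(¬r → p) is T, r is T. ✓
w: ◇(¬r → p) is T, r is T. ✓
x: ◇(¬r → p) is F, r is T. ✓

{s, u, v, w, x}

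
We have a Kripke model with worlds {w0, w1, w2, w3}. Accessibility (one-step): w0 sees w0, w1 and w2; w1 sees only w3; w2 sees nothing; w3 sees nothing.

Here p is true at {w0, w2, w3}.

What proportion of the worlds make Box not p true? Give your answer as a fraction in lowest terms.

w0: successors {w0, w1, w2}; not p there: w0:F, w1:T, w2:F. ✗
w1: successors {w3}; not p there: w3:F. ✗
w2: no successors, so Box not p holds vacuously. ✓
w3: no successors, so Box not p holds vacuously. ✓
That's 2 of 4 worlds, so 2/4 = 1/2.

1/2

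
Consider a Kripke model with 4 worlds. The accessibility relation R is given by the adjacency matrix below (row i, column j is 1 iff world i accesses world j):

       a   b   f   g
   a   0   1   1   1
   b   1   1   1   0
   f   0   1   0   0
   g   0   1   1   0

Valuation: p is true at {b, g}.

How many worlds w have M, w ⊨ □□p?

a: successors {b, f, g}; □p there: b:F, f:T, g:F. ✗
b: successors {a, b, f}; □p there: a:F, b:F, f:T. ✗
f: successors {b}; □p there: b:F. ✗
g: successors {b, f}; □p there: b:F, f:T. ✗
Satisfying worlds: ∅.

0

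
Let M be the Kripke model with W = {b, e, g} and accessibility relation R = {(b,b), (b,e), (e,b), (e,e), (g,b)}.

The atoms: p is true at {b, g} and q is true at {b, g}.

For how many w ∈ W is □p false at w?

b: successors {b, e}; p there: b:T, e:F. ✗
e: successors {b, e}; p there: b:T, e:F. ✗
g: successors {b}; p there: b:T. ✓
Satisfying worlds: {g}.
So □p fails at the other 2 worlds.

2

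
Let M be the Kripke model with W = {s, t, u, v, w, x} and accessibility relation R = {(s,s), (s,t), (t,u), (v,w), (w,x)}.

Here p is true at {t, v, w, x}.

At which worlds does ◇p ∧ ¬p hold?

s: ◇p is T, ¬p is T. ✓
t: ◇p is F, ¬p is F. ✗
u: ◇p is F, ¬p is T. ✗
v: ◇p is T, ¬p is F. ✗
w: ◇p is T, ¬p is F. ✗
x: ◇p is F, ¬p is F. ✗

{s}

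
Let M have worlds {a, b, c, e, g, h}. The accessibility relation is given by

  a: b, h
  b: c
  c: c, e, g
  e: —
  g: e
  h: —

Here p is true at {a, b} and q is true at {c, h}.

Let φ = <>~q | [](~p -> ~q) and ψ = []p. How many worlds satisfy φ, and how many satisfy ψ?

For <>~q | [](~p -> ~q):
a: <>~q is T, [](~p -> ~q) is F. ✓
b: <>~q is F, [](~p -> ~q) is F. ✗
c: <>~q is T, [](~p -> ~q) is F. ✓
e: <>~q is F, [](~p -> ~q) is T. ✓
g: <>~q is T, [](~p -> ~q) is T. ✓
h: <>~q is F, [](~p -> ~q) is T. ✓
— 5 worlds.
For []p:
a: successors {b, h}; p there: b:T, h:F. ✗
b: successors {c}; p there: c:F. ✗
c: successors {c, e, g}; p there: c:F, e:F, g:F. ✗
e: no successors, so []p holds vacuously. ✓
g: successors {e}; p there: e:F. ✗
h: no successors, so []p holds vacuously. ✓
— 2 worlds.

5 and 2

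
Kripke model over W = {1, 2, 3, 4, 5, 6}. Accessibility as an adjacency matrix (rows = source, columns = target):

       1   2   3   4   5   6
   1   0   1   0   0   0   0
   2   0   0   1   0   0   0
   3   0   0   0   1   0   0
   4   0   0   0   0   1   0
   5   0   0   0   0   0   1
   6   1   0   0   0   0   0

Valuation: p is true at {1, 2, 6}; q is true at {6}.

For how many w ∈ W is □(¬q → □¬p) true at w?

4

1: successors {2}; ¬q → □¬p there: 2:T. ✓
2: successors {3}; ¬q → □¬p there: 3:T. ✓
3: successors {4}; ¬q → □¬p there: 4:T. ✓
4: successors {5}; ¬q → □¬p there: 5:F. ✗
5: successors {6}; ¬q → □¬p there: 6:T. ✓
6: successors {1}; ¬q → □¬p there: 1:F. ✗
Satisfying worlds: {1, 2, 3, 5}.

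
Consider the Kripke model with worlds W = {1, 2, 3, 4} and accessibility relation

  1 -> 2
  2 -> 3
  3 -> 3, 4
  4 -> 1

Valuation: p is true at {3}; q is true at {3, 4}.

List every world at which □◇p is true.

{1, 2}

1: successors {2}; ◇p there: 2:T. ✓
2: successors {3}; ◇p there: 3:T. ✓
3: successors {3, 4}; ◇p there: 3:T, 4:F. ✗
4: successors {1}; ◇p there: 1:F. ✗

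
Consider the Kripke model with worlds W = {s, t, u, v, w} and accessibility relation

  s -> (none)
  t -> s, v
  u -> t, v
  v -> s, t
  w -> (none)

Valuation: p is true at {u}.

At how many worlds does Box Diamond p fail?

s: no successors, so Box Diamond p holds vacuously. ✓
t: successors {s, v}; Diamond p there: s:F, v:F. ✗
u: successors {t, v}; Diamond p there: t:F, v:F. ✗
v: successors {s, t}; Diamond p there: s:F, t:F. ✗
w: no successors, so Box Diamond p holds vacuously. ✓
Satisfying worlds: {s, w}.
So Box Diamond p fails at the other 3 worlds.

3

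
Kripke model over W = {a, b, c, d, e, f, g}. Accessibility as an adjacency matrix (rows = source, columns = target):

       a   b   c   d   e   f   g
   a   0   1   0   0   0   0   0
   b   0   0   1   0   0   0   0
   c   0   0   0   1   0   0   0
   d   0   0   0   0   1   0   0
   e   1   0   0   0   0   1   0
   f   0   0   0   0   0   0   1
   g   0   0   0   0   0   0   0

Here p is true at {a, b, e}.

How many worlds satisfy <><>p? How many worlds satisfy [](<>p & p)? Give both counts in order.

For <><>p:
a: successors {b}; <>p there: b:F. ✗
b: successors {c}; <>p there: c:F. ✗
c: successors {d}; <>p there: d:T. ✓
d: successors {e}; <>p there: e:T. ✓
e: successors {a, f}; <>p there: a:T, f:F. ✓
f: successors {g}; <>p there: g:F. ✗
g: no successors, so <><>p fails. ✗
— 3 worlds.
For [](<>p & p):
a: successors {b}; <>p & p there: b:F. ✗
b: successors {c}; <>p & p there: c:F. ✗
c: successors {d}; <>p & p there: d:F. ✗
d: successors {e}; <>p & p there: e:T. ✓
e: successors {a, f}; <>p & p there: a:T, f:F. ✗
f: successors {g}; <>p & p there: g:F. ✗
g: no successors, so [](<>p & p) holds vacuously. ✓
— 2 worlds.

3 and 2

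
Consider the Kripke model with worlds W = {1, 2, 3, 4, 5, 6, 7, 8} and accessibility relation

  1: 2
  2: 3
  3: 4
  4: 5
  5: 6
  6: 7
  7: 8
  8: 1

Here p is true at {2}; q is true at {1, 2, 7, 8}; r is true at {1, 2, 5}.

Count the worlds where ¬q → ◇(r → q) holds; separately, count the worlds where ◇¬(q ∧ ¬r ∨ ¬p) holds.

7 and 1

For ¬q → ◇(r → q):
1: ¬q is F, ◇(r → q) is T. ✓
2: ¬q is F, ◇(r → q) is T. ✓
3: ¬q is T, ◇(r → q) is T. ✓
4: ¬q is T, ◇(r → q) is F. ✗
5: ¬q is T, ◇(r → q) is T. ✓
6: ¬q is T, ◇(r → q) is T. ✓
7: ¬q is F, ◇(r → q) is T. ✓
8: ¬q is F, ◇(r → q) is T. ✓
— 7 worlds.
For ◇¬(q ∧ ¬r ∨ ¬p):
1: successors {2}; ¬(q ∧ ¬r ∨ ¬p) there: 2:T. ✓
2: successors {3}; ¬(q ∧ ¬r ∨ ¬p) there: 3:F. ✗
3: successors {4}; ¬(q ∧ ¬r ∨ ¬p) there: 4:F. ✗
4: successors {5}; ¬(q ∧ ¬r ∨ ¬p) there: 5:F. ✗
5: successors {6}; ¬(q ∧ ¬r ∨ ¬p) there: 6:F. ✗
6: successors {7}; ¬(q ∧ ¬r ∨ ¬p) there: 7:F. ✗
7: successors {8}; ¬(q ∧ ¬r ∨ ¬p) there: 8:F. ✗
8: successors {1}; ¬(q ∧ ¬r ∨ ¬p) there: 1:F. ✗
— 1 world.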